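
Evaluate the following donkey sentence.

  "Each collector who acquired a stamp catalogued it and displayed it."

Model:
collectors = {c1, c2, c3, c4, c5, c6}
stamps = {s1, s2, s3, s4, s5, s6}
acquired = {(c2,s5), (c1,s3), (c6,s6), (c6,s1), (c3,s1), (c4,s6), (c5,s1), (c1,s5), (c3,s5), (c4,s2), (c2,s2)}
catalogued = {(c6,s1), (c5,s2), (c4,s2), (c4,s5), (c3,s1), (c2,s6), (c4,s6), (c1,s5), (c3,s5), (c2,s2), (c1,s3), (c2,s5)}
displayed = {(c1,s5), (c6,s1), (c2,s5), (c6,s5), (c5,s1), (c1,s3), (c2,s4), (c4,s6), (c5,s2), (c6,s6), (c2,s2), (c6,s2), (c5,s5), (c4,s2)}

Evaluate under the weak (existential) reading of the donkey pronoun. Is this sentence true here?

False

"it" takes "a stamp" as antecedent — a donkey pronoun bound across the clause boundary.
Weak reading: every collector c with some acquired-stamp has at least one acquired-stamp s such that catalogued(c,s) ∧ displayed(c,s).
Per collector: c1:✓  c2:✓  c3:✗  c4:✓  c5:✗  c6:✓
c3 has no witness among its acquired-stamps.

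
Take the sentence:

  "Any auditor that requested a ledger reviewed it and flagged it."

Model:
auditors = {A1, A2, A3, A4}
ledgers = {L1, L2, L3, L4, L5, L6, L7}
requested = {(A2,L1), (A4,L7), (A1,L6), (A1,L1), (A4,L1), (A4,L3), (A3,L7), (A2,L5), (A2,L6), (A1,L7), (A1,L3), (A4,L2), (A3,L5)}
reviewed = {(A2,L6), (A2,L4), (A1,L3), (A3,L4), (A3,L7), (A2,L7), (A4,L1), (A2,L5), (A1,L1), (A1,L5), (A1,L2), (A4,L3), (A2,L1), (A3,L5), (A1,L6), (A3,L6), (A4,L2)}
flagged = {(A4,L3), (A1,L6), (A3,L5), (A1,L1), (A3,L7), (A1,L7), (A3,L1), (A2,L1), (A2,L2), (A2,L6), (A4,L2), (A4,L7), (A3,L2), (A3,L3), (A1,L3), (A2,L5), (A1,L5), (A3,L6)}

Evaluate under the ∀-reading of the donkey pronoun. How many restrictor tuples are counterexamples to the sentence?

"it" takes "a ledger" as antecedent — a donkey pronoun bound across the clause boundary.
Strong reading: for every (a,l) with requested(a,l), reviewed(a,l) ∧ flagged(a,l).
Restrictor pairs: (A1,L1) ✓  (A1,L3) ✓  (A1,L6) ✓  (A1,L7) ✗  (A2,L1) ✓  (A2,L5) ✓  (A2,L6) ✓  (A3,L5) ✓  (A3,L7) ✓  (A4,L1) ✗  (A4,L2) ✓  (A4,L3) ✓  (A4,L7) ✗
Counterexamples (restrictor pairs failing the scope): 3.

3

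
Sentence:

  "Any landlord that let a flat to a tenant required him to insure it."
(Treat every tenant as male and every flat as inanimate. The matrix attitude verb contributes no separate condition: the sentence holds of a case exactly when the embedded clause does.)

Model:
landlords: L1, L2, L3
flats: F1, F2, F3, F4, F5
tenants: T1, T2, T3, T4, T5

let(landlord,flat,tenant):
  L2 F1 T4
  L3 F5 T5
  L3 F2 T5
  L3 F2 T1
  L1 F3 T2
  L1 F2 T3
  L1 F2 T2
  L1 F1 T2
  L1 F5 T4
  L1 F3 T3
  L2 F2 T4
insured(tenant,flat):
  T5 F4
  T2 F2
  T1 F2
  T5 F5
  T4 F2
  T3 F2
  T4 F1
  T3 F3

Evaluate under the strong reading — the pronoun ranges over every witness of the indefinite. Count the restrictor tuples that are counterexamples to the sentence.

4

"him" takes "a tenant" as antecedent and "it" takes "a flat"; both are donkey pronouns co-varying with the restrictor.
Strong reading: for every (l,f,t) with let(l,f,t), insured(t,f).
Restrictor triples: (L1,F1,T2)→insured(T2,F1) ✗  (L1,F2,T2)→insured(T2,F2) ✓  (L1,F2,T3)→insured(T3,F2) ✓  (L1,F3,T2)→insured(T2,F3) ✗  (L1,F3,T3)→insured(T3,F3) ✓  (L1,F5,T4)→insured(T4,F5) ✗  (L2,F1,T4)→insured(T4,F1) ✓  (L2,F2,T4)→insured(T4,F2) ✓  (L3,F2,T1)→insured(T1,F2) ✓  (L3,F2,T5)→insured(T5,F2) ✗  (L3,F5,T5)→insured(T5,F5) ✓
Counterexamples (restrictor triples failing the scope): 4.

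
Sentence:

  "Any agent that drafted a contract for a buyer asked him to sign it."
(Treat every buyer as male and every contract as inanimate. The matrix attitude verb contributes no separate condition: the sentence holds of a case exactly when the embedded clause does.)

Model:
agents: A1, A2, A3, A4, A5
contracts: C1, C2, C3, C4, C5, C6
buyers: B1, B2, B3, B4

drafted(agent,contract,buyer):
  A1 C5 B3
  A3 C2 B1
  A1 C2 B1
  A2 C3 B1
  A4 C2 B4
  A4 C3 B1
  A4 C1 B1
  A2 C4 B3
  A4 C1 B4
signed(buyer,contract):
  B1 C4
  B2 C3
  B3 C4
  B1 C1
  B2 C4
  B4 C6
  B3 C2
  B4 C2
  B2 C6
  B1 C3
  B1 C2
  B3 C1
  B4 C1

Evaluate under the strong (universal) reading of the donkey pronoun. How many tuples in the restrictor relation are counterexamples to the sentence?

"him" takes "a buyer" as antecedent and "it" takes "a contract"; both are donkey pronouns co-varying with the restrictor.
Strong reading: for every (a,c,b) with drafted(a,c,b), signed(b,c).
Restrictor triples: (A1,C2,B1)→signed(B1,C2) ✓  (A1,C5,B3)→signed(B3,C5) ✗  (A2,C3,B1)→signed(B1,C3) ✓  (A2,C4,B3)→signed(B3,C4) ✓  (A3,C2,B1)→signed(B1,C2) ✓  (A4,C1,B1)→signed(B1,C1) ✓  (A4,C1,B4)→signed(B4,C1) ✓  (A4,C2,B4)→signed(B4,C2) ✓  (A4,C3,B1)→signed(B1,C3) ✓
Counterexamples (restrictor triples failing the scope): 1.

1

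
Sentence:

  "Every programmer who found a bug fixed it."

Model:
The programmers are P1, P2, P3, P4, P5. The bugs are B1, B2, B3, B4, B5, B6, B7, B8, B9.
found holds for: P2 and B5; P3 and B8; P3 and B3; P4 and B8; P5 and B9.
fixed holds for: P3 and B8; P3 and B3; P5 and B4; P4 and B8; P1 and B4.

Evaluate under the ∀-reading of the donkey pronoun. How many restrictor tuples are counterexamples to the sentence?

2

"it" takes "a bug" as antecedent — a donkey pronoun bound across the clause boundary.
Strong reading: for every (p,b) with found(p,b), fixed(p,b).
Restrictor pairs: (P2,B5) ✗  (P3,B3) ✓  (P3,B8) ✓  (P4,B8) ✓  (P5,B9) ✗
Counterexamples (restrictor pairs failing the scope): 2.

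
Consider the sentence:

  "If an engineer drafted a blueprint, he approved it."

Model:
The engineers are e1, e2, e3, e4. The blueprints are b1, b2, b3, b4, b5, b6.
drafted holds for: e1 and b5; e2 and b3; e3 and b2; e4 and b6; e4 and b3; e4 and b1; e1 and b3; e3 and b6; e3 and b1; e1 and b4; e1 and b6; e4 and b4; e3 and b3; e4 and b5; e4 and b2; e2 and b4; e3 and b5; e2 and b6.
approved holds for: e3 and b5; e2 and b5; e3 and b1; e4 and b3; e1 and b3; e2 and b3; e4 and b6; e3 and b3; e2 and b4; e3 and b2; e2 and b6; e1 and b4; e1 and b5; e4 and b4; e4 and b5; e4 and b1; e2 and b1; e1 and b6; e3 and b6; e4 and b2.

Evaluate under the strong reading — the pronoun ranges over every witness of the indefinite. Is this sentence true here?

"it" takes "a blueprint" as antecedent — a donkey pronoun bound across the clause boundary.
Strong reading: for every (e,b) with drafted(e,b), approved(e,b).
Restrictor pairs: (e1,b3) ✓  (e1,b4) ✓  (e1,b5) ✓  (e1,b6) ✓  (e2,b3) ✓  (e2,b4) ✓  (e2,b6) ✓  (e3,b1) ✓  (e3,b2) ✓  (e3,b3) ✓  (e3,b5) ✓  (e3,b6) ✓  (e4,b1) ✓  (e4,b2) ✓  (e4,b3) ✓  (e4,b4) ✓  (e4,b5) ✓  (e4,b6) ✓
Every restrictor pair satisfies the scope.

True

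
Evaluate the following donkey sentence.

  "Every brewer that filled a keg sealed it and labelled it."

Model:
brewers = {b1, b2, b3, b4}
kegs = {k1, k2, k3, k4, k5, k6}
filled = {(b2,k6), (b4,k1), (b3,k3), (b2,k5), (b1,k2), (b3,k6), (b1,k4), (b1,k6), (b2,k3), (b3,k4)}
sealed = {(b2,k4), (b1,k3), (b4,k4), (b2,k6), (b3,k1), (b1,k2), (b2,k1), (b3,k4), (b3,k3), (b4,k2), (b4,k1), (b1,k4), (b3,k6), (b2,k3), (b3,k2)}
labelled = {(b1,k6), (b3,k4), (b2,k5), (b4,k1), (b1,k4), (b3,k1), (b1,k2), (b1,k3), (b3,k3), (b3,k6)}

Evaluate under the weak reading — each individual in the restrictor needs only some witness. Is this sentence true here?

"it" takes "a keg" as antecedent — a donkey pronoun bound across the clause boundary.
Weak reading: every brewer b with some filled-keg has at least one filled-keg k such that sealed(b,k) ∧ labelled(b,k).
Per brewer: b1:✓  b2:✗  b3:✓  b4:✓
b2 has no witness among its filled-kegs.

False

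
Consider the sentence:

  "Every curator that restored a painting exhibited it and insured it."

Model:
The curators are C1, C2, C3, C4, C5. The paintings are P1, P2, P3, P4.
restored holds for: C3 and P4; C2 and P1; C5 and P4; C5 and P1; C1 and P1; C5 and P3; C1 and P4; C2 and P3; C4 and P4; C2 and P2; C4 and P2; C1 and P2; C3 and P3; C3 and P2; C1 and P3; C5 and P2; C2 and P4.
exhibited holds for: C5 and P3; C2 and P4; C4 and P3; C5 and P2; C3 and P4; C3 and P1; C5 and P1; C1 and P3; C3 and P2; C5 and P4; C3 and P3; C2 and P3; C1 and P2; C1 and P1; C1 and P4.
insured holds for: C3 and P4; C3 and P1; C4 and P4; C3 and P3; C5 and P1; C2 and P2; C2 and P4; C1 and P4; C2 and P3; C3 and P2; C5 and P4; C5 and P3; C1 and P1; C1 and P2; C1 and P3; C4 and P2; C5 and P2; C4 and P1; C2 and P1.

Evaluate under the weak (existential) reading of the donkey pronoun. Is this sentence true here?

"it" takes "a painting" as antecedent — a donkey pronoun bound across the clause boundary.
Weak reading: every curator c with some restored-painting has at least one restored-painting p such that exhibited(c,p) ∧ insured(c,p).
Per curator: C1:✓  C2:✓  C3:✓  C4:✗  C5:✓
C4 has no witness among its restored-paintings.

False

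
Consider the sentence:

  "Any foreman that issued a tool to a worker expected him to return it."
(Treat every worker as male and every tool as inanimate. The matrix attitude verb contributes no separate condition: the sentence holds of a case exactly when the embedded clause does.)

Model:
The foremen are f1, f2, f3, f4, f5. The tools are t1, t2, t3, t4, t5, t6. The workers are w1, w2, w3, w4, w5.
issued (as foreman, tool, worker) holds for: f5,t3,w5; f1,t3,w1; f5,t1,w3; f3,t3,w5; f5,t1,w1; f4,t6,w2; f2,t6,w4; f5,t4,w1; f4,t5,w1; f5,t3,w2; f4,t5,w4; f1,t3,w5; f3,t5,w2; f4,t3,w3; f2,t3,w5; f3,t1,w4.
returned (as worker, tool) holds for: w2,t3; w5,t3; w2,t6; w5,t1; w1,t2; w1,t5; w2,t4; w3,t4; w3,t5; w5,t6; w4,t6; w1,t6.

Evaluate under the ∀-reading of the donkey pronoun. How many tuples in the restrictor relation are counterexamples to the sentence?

8

"him" takes "a worker" as antecedent and "it" takes "a tool"; both are donkey pronouns co-varying with the restrictor.
Strong reading: for every (f,t,w) with issued(f,t,w), returned(w,t).
Restrictor triples: (f1,t3,w1)→returned(w1,t3) ✗  (f1,t3,w5)→returned(w5,t3) ✓  (f2,t3,w5)→returned(w5,t3) ✓  (f2,t6,w4)→returned(w4,t6) ✓  (f3,t1,w4)→returned(w4,t1) ✗  (f3,t3,w5)→returned(w5,t3) ✓  (f3,t5,w2)→returned(w2,t5) ✗  (f4,t3,w3)→returned(w3,t3) ✗  (f4,t5,w1)→returned(w1,t5) ✓  (f4,t5,w4)→returned(w4,t5) ✗  (f4,t6,w2)→returned(w2,t6) ✓  (f5,t1,w1)→returned(w1,t1) ✗  (f5,t1,w3)→returned(w3,t1) ✗  (f5,t3,w2)→returned(w2,t3) ✓  (f5,t3,w5)→returned(w5,t3) ✓  (f5,t4,w1)→returned(w1,t4) ✗
Counterexamples (restrictor triples failing the scope): 8.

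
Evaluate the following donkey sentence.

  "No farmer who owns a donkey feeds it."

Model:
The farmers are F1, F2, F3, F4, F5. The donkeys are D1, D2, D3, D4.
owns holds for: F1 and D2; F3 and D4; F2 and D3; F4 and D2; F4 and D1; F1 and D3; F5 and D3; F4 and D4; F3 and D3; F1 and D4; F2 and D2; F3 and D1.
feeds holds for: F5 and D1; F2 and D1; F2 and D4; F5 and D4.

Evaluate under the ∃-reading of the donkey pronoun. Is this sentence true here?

"it" takes "a donkey" as antecedent — a donkey pronoun bound across the clause boundary.
Truth condition: for no (f,d) with owns(f,d) does feeds(f,d) hold.
Restrictor pairs — does the scope hold? (F1,D2):fails  (F1,D3):fails  (F1,D4):fails  (F2,D2):fails  (F2,D3):fails  (F3,D1):fails  (F3,D3):fails  (F3,D4):fails  (F4,D1):fails  (F4,D2):fails  (F4,D4):fails  (F5,D3):fails
Scope holds for no restrictor pair, so the sentence is true.

True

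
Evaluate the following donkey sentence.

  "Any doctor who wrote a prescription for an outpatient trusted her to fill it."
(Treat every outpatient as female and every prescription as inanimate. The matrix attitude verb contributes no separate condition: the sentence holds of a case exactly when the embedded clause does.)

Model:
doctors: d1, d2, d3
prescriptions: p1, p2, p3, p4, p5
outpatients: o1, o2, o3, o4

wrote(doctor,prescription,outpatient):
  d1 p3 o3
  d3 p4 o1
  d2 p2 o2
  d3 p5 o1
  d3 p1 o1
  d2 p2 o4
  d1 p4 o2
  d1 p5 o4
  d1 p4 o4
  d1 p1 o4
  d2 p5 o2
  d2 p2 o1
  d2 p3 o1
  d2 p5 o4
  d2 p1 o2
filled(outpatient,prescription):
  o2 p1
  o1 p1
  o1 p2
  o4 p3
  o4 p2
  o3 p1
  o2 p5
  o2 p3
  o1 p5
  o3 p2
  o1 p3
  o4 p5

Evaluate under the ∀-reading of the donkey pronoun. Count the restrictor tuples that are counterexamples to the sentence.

6

"her" takes "an outpatient" as antecedent and "it" takes "a prescription"; both are donkey pronouns co-varying with the restrictor.
Strong reading: for every (d,p,o) with wrote(d,p,o), filled(o,p).
Restrictor triples: (d1,p1,o4)→filled(o4,p1) ✗  (d1,p3,o3)→filled(o3,p3) ✗  (d1,p4,o2)→filled(o2,p4) ✗  (d1,p4,o4)→filled(o4,p4) ✗  (d1,p5,o4)→filled(o4,p5) ✓  (d2,p1,o2)→filled(o2,p1) ✓  (d2,p2,o1)→filled(o1,p2) ✓  (d2,p2,o2)→filled(o2,p2) ✗  (d2,p2,o4)→filled(o4,p2) ✓  (d2,p3,o1)→filled(o1,p3) ✓  (d2,p5,o2)→filled(o2,p5) ✓  (d2,p5,o4)→filled(o4,p5) ✓  (d3,p1,o1)→filled(o1,p1) ✓  (d3,p4,o1)→filled(o1,p4) ✗  (d3,p5,o1)→filled(o1,p5) ✓
Counterexamples (restrictor triples failing the scope): 6.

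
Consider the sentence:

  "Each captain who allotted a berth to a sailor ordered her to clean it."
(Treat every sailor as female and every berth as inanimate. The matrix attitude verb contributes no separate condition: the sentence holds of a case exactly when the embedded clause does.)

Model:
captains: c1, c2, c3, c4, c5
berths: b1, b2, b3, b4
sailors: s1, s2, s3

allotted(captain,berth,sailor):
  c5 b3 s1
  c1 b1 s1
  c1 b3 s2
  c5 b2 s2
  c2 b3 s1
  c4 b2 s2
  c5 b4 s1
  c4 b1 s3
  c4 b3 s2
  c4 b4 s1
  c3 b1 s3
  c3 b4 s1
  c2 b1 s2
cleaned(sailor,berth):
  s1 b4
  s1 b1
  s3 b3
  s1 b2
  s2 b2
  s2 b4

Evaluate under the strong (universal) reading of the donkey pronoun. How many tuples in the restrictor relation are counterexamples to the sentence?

"her" takes "a sailor" as antecedent and "it" takes "a berth"; both are donkey pronouns co-varying with the restrictor.
Strong reading: for every (c,b,s) with allotted(c,b,s), cleaned(s,b).
Restrictor triples: (c1,b1,s1)→cleaned(s1,b1) ✓  (c1,b3,s2)→cleaned(s2,b3) ✗  (c2,b1,s2)→cleaned(s2,b1) ✗  (c2,b3,s1)→cleaned(s1,b3) ✗  (c3,b1,s3)→cleaned(s3,b1) ✗  (c3,b4,s1)→cleaned(s1,b4) ✓  (c4,b1,s3)→cleaned(s3,b1) ✗  (c4,b2,s2)→cleaned(s2,b2) ✓  (c4,b3,s2)→cleaned(s2,b3) ✗  (c4,b4,s1)→cleaned(s1,b4) ✓  (c5,b2,s2)→cleaned(s2,b2) ✓  (c5,b3,s1)→cleaned(s1,b3) ✗  (c5,b4,s1)→cleaned(s1,b4) ✓
Counterexamples (restrictor triples failing the scope): 7.

7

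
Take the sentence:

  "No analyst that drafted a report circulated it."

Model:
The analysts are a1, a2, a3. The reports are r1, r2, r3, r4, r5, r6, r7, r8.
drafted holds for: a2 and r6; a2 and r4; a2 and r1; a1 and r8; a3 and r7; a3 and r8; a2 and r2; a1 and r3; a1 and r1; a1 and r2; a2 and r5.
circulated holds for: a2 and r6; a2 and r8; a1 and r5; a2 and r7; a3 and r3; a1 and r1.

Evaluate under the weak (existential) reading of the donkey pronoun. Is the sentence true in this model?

"it" takes "a report" as antecedent — a donkey pronoun bound across the clause boundary.
Truth condition: for no (a,r) with drafted(a,r) does circulated(a,r) hold.
Restrictor pairs — does the scope hold? (a1,r1):holds  (a1,r2):fails  (a1,r3):fails  (a1,r8):fails  (a2,r1):fails  (a2,r2):fails  (a2,r4):fails  (a2,r5):fails  (a2,r6):holds  (a3,r7):fails  (a3,r8):fails
Scope holds for 2 pair(s), so the sentence is false.

False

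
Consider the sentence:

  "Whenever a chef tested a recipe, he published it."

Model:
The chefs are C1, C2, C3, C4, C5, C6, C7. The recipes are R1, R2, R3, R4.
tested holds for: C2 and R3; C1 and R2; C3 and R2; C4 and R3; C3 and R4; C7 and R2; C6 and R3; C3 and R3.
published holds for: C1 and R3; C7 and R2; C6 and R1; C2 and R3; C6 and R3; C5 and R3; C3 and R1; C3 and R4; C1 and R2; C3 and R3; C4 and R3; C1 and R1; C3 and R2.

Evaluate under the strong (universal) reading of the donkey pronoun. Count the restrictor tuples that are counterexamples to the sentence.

0

"it" takes "a recipe" as antecedent — a donkey pronoun bound across the clause boundary.
Strong reading: for every (c,r) with tested(c,r), published(c,r).
Restrictor pairs: (C1,R2) ✓  (C2,R3) ✓  (C3,R2) ✓  (C3,R3) ✓  (C3,R4) ✓  (C4,R3) ✓  (C6,R3) ✓  (C7,R2) ✓
Counterexamples (restrictor pairs failing the scope): 0.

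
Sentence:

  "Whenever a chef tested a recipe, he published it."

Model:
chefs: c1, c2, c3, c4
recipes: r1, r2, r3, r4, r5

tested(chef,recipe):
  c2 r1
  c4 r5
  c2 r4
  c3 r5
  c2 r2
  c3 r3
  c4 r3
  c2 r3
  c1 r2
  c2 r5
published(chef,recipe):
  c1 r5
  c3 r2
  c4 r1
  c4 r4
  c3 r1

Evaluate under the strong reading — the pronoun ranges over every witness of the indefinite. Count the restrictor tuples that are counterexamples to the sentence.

"it" takes "a recipe" as antecedent — a donkey pronoun bound across the clause boundary.
Strong reading: for every (c,r) with tested(c,r), published(c,r).
Restrictor pairs: (c1,r2) ✗  (c2,r1) ✗  (c2,r2) ✗  (c2,r3) ✗  (c2,r4) ✗  (c2,r5) ✗  (c3,r3) ✗  (c3,r5) ✗  (c4,r3) ✗  (c4,r5) ✗
Counterexamples (restrictor pairs failing the scope): 10.

10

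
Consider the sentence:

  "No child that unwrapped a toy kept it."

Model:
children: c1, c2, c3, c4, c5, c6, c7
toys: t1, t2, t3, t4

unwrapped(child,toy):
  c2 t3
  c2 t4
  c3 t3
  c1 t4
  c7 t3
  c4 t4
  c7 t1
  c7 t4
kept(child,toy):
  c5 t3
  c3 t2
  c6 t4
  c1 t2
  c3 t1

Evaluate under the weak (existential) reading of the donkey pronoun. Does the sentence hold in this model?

"it" takes "a toy" as antecedent — a donkey pronoun bound across the clause boundary.
Truth condition: for no (c,t) with unwrapped(c,t) does kept(c,t) hold.
Restrictor pairs — does the scope hold? (c1,t4):fails  (c2,t3):fails  (c2,t4):fails  (c3,t3):fails  (c4,t4):fails  (c7,t1):fails  (c7,t3):fails  (c7,t4):fails
Scope holds for no restrictor pair, so the sentence is true.

True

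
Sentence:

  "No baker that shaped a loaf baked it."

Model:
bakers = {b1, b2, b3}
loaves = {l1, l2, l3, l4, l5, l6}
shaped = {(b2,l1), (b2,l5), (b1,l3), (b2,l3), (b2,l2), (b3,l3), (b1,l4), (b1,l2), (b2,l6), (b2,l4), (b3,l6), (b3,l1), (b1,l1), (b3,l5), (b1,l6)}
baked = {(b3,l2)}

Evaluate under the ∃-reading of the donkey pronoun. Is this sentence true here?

"it" takes "a loaf" as antecedent — a donkey pronoun bound across the clause boundary.
Truth condition: for no (b,l) with shaped(b,l) does baked(b,l) hold.
Restrictor pairs — does the scope hold? (b1,l1):fails  (b1,l2):fails  (b1,l3):fails  (b1,l4):fails  (b1,l6):fails  (b2,l1):fails  (b2,l2):fails  (b2,l3):fails  (b2,l4):fails  (b2,l5):fails  (b2,l6):fails  (b3,l1):fails  (b3,l3):fails  (b3,l5):fails  (b3,l6):fails
Scope holds for no restrictor pair, so the sentence is true.

True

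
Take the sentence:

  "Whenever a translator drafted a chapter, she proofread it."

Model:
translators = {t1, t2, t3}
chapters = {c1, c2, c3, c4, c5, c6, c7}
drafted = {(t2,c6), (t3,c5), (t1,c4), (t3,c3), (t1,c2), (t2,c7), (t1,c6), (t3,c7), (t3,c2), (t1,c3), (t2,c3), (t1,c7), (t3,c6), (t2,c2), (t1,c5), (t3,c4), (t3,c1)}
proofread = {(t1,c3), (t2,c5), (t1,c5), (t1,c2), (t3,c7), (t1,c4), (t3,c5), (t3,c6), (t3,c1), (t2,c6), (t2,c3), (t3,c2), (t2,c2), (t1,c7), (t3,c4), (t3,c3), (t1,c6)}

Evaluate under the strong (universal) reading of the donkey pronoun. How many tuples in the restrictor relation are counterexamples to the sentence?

1

"it" takes "a chapter" as antecedent — a donkey pronoun bound across the clause boundary.
Strong reading: for every (t,c) with drafted(t,c), proofread(t,c).
Restrictor pairs: (t1,c2) ✓  (t1,c3) ✓  (t1,c4) ✓  (t1,c5) ✓  (t1,c6) ✓  (t1,c7) ✓  (t2,c2) ✓  (t2,c3) ✓  (t2,c6) ✓  (t2,c7) ✗  (t3,c1) ✓  (t3,c2) ✓  (t3,c3) ✓  (t3,c4) ✓  (t3,c5) ✓  (t3,c6) ✓  (t3,c7) ✓
Counterexamples (restrictor pairs failing the scope): 1.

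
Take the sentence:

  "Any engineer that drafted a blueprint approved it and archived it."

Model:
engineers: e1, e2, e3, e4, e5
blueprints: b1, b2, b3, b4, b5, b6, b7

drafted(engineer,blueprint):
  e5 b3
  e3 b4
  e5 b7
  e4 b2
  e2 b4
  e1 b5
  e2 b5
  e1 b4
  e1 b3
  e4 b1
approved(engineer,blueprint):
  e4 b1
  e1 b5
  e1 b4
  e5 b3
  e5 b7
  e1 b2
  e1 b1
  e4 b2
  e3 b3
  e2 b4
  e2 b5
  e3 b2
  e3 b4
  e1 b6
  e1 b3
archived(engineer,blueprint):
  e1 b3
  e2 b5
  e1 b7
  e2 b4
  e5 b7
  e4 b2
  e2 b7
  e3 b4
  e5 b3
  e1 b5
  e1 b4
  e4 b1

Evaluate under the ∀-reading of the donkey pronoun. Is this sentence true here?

True

"it" takes "a blueprint" as antecedent — a donkey pronoun bound across the clause boundary.
Strong reading: for every (e,b) with drafted(e,b), approved(e,b) ∧ archived(e,b).
Restrictor pairs: (e1,b3) ✓  (e1,b4) ✓  (e1,b5) ✓  (e2,b4) ✓  (e2,b5) ✓  (e3,b4) ✓  (e4,b1) ✓  (e4,b2) ✓  (e5,b3) ✓  (e5,b7) ✓
Every restrictor pair satisfies the scope.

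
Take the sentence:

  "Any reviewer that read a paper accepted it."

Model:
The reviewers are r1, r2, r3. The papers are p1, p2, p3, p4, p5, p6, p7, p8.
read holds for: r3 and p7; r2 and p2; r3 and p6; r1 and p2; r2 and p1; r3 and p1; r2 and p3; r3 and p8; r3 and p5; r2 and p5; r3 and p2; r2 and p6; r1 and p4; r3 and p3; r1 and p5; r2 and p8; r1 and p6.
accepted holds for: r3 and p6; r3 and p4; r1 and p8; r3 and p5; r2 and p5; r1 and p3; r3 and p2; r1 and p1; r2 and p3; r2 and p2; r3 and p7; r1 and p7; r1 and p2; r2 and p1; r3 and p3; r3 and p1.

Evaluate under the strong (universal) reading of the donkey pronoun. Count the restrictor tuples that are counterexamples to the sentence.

6

"it" takes "a paper" as antecedent — a donkey pronoun bound across the clause boundary.
Strong reading: for every (r,p) with read(r,p), accepted(r,p).
Restrictor pairs: (r1,p2) ✓  (r1,p4) ✗  (r1,p5) ✗  (r1,p6) ✗  (r2,p1) ✓  (r2,p2) ✓  (r2,p3) ✓  (r2,p5) ✓  (r2,p6) ✗  (r2,p8) ✗  (r3,p1) ✓  (r3,p2) ✓  (r3,p3) ✓  (r3,p5) ✓  (r3,p6) ✓  (r3,p7) ✓  (r3,p8) ✗
Counterexamples (restrictor pairs failing the scope): 6.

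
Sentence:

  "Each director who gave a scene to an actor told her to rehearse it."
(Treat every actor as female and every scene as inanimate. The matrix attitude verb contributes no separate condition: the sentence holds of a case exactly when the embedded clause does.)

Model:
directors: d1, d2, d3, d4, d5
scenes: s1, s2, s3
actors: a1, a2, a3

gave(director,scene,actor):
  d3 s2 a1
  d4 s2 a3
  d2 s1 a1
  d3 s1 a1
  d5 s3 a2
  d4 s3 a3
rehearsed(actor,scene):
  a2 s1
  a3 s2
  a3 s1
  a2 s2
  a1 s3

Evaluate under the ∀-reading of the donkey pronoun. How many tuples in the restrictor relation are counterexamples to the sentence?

"her" takes "an actor" as antecedent and "it" takes "a scene"; both are donkey pronouns co-varying with the restrictor.
Strong reading: for every (d,s,a) with gave(d,s,a), rehearsed(a,s).
Restrictor triples: (d2,s1,a1)→rehearsed(a1,s1) ✗  (d3,s1,a1)→rehearsed(a1,s1) ✗  (d3,s2,a1)→rehearsed(a1,s2) ✗  (d4,s2,a3)→rehearsed(a3,s2) ✓  (d4,s3,a3)→rehearsed(a3,s3) ✗  (d5,s3,a2)→rehearsed(a2,s3) ✗
Counterexamples (restrictor triples failing the scope): 5.

5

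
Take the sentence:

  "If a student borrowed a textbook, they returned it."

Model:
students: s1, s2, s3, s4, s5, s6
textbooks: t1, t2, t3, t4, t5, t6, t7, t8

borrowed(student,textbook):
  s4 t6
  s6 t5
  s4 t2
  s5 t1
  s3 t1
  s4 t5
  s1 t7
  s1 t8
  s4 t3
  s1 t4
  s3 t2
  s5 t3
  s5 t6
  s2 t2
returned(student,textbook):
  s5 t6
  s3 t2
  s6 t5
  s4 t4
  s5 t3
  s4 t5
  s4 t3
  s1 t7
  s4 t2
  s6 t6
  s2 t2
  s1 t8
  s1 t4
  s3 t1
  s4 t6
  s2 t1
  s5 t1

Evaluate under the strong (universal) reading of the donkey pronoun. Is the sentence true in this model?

"it" takes "a textbook" as antecedent — a donkey pronoun bound across the clause boundary.
Strong reading: for every (s,t) with borrowed(s,t), returned(s,t).
Restrictor pairs: (s1,t4) ✓  (s1,t7) ✓  (s1,t8) ✓  (s2,t2) ✓  (s3,t1) ✓  (s3,t2) ✓  (s4,t2) ✓  (s4,t3) ✓  (s4,t5) ✓  (s4,t6) ✓  (s5,t1) ✓  (s5,t3) ✓  (s5,t6) ✓  (s6,t5) ✓
Every restrictor pair satisfies the scope.

True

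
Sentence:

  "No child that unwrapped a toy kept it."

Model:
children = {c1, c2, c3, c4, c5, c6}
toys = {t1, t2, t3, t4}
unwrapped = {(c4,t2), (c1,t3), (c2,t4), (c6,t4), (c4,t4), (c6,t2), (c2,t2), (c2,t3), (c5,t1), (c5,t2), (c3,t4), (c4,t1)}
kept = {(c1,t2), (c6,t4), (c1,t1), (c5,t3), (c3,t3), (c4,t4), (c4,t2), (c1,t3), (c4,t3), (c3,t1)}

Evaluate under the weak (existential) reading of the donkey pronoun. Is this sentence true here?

"it" takes "a toy" as antecedent — a donkey pronoun bound across the clause boundary.
Truth condition: for no (c,t) with unwrapped(c,t) does kept(c,t) hold.
Restrictor pairs — does the scope hold? (c1,t3):holds  (c2,t2):fails  (c2,t3):fails  (c2,t4):fails  (c3,t4):fails  (c4,t1):fails  (c4,t2):holds  (c4,t4):holds  (c5,t1):fails  (c5,t2):fails  (c6,t2):fails  (c6,t4):holds
Scope holds for 4 pair(s), so the sentence is false.

False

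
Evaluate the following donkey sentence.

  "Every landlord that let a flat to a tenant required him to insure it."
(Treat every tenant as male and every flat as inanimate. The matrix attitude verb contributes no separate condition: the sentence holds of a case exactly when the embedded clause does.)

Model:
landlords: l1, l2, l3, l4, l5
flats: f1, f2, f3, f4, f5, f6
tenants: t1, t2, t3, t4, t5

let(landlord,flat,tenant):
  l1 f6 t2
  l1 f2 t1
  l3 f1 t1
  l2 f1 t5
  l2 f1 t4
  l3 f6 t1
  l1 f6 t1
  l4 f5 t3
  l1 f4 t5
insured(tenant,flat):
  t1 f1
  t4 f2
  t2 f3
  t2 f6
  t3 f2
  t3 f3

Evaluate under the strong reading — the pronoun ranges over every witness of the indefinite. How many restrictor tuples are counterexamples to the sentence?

"him" takes "a tenant" as antecedent and "it" takes "a flat"; both are donkey pronouns co-varying with the restrictor.
Strong reading: for every (l,f,t) with let(l,f,t), insured(t,f).
Restrictor triples: (l1,f2,t1)→insured(t1,f2) ✗  (l1,f4,t5)→insured(t5,f4) ✗  (l1,f6,t1)→insured(t1,f6) ✗  (l1,f6,t2)→insured(t2,f6) ✓  (l2,f1,t4)→insured(t4,f1) ✗  (l2,f1,t5)→insured(t5,f1) ✗  (l3,f1,t1)→insured(t1,f1) ✓  (l3,f6,t1)→insured(t1,f6) ✗  (l4,f5,t3)→insured(t3,f5) ✗
Counterexamples (restrictor triples failing the scope): 7.

7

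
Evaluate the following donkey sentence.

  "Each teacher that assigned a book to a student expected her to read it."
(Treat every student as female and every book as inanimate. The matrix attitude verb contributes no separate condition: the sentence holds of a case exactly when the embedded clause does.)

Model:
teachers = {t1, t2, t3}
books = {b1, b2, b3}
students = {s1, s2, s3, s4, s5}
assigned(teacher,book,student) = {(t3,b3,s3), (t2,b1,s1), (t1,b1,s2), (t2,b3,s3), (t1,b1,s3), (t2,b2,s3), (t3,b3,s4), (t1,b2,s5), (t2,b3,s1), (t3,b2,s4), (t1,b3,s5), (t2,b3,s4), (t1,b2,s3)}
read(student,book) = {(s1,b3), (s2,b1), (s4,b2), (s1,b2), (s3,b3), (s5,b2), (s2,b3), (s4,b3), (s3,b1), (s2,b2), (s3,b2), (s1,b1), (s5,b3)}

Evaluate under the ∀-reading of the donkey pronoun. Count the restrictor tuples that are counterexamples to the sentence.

"her" takes "a student" as antecedent and "it" takes "a book"; both are donkey pronouns co-varying with the restrictor.
Strong reading: for every (t,b,s) with assigned(t,b,s), read(s,b).
Restrictor triples: (t1,b1,s2)→read(s2,b1) ✓  (t1,b1,s3)→read(s3,b1) ✓  (t1,b2,s3)→read(s3,b2) ✓  (t1,b2,s5)→read(s5,b2) ✓  (t1,b3,s5)→read(s5,b3) ✓  (t2,b1,s1)→read(s1,b1) ✓  (t2,b2,s3)→read(s3,b2) ✓  (t2,b3,s1)→read(s1,b3) ✓  (t2,b3,s3)→read(s3,b3) ✓  (t2,b3,s4)→read(s4,b3) ✓  (t3,b2,s4)→read(s4,b2) ✓  (t3,b3,s3)→read(s3,b3) ✓  (t3,b3,s4)→read(s4,b3) ✓
Counterexamples (restrictor triples failing the scope): 0.

0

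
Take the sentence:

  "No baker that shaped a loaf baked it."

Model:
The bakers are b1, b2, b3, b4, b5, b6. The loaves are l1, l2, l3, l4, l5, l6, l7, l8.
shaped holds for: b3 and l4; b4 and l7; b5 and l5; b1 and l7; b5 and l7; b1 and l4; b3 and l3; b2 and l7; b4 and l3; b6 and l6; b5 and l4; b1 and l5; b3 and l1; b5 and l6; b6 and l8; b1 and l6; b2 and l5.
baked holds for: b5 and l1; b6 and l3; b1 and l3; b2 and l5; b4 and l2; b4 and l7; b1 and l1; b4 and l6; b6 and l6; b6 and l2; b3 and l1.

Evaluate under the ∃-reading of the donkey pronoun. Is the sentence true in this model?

"it" takes "a loaf" as antecedent — a donkey pronoun bound across the clause boundary.
Truth condition: for no (b,l) with shaped(b,l) does baked(b,l) hold.
Restrictor pairs — does the scope hold? (b1,l4):fails  (b1,l5):fails  (b1,l6):fails  (b1,l7):fails  (b2,l5):holds  (b2,l7):fails  (b3,l1):holds  (b3,l3):fails  (b3,l4):fails  (b4,l3):fails  (b4,l7):holds  (b5,l4):fails  (b5,l5):fails  (b5,l6):fails  (b5,l7):fails  (b6,l6):holds  (b6,l8):fails
Scope holds for 4 pair(s), so the sentence is false.

False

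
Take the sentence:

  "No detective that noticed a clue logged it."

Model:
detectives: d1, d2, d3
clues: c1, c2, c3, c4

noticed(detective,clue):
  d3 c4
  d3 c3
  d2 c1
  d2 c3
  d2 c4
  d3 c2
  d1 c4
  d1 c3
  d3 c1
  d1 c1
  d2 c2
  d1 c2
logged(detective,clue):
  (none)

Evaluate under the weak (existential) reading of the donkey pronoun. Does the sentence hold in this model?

True

"it" takes "a clue" as antecedent — a donkey pronoun bound across the clause boundary.
Truth condition: for no (d,c) with noticed(d,c) does logged(d,c) hold.
Restrictor pairs — does the scope hold? (d1,c1):fails  (d1,c2):fails  (d1,c3):fails  (d1,c4):fails  (d2,c1):fails  (d2,c2):fails  (d2,c3):fails  (d2,c4):fails  (d3,c1):fails  (d3,c2):fails  (d3,c3):fails  (d3,c4):fails
Scope holds for no restrictor pair, so the sentence is true.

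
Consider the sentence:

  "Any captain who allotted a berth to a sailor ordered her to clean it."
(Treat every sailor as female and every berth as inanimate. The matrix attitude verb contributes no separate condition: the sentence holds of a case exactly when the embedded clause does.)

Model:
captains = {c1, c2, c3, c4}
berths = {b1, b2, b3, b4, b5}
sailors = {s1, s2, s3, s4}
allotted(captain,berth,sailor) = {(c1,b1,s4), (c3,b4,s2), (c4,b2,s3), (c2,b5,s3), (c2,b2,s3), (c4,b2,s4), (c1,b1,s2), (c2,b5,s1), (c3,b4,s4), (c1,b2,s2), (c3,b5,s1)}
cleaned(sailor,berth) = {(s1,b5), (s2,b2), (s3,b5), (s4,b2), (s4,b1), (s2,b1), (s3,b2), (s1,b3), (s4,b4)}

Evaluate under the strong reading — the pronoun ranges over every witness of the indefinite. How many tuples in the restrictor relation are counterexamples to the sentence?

"her" takes "a sailor" as antecedent and "it" takes "a berth"; both are donkey pronouns co-varying with the restrictor.
Strong reading: for every (c,b,s) with allotted(c,b,s), cleaned(s,b).
Restrictor triples: (c1,b1,s2)→cleaned(s2,b1) ✓  (c1,b1,s4)→cleaned(s4,b1) ✓  (c1,b2,s2)→cleaned(s2,b2) ✓  (c2,b2,s3)→cleaned(s3,b2) ✓  (c2,b5,s1)→cleaned(s1,b5) ✓  (c2,b5,s3)→cleaned(s3,b5) ✓  (c3,b4,s2)→cleaned(s2,b4) ✗  (c3,b4,s4)→cleaned(s4,b4) ✓  (c3,b5,s1)→cleaned(s1,b5) ✓  (c4,b2,s3)→cleaned(s3,b2) ✓  (c4,b2,s4)→cleaned(s4,b2) ✓
Counterexamples (restrictor triples failing the scope): 1.

1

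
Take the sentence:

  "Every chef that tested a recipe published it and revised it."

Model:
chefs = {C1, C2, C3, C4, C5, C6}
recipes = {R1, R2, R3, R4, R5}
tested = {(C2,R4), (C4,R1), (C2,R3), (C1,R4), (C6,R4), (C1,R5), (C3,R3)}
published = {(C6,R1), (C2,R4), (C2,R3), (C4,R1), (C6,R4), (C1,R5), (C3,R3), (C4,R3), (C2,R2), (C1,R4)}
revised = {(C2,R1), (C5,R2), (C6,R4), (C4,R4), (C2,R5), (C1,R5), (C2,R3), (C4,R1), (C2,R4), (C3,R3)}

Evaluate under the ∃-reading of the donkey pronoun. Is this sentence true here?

"it" takes "a recipe" as antecedent — a donkey pronoun bound across the clause boundary.
Weak reading: every chef c with some tested-recipe has at least one tested-recipe r such that published(c,r) ∧ revised(c,r).
Per chef: C1:✓  C2:✓  C3:✓  C4:✓  C6:✓
Every chef in the restrictor has a witness.

True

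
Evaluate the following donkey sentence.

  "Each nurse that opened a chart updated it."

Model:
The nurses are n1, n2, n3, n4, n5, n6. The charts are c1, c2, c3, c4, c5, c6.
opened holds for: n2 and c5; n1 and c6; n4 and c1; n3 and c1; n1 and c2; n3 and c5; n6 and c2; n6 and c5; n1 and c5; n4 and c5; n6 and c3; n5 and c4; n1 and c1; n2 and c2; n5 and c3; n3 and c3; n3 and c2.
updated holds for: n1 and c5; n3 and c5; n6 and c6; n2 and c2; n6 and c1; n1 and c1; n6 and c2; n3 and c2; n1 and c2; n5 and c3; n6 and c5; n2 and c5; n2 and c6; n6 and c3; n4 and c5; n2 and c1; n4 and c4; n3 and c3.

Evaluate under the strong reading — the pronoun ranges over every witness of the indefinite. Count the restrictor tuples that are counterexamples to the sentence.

4

"it" takes "a chart" as antecedent — a donkey pronoun bound across the clause boundary.
Strong reading: for every (n,c) with opened(n,c), updated(n,c).
Restrictor pairs: (n1,c1) ✓  (n1,c2) ✓  (n1,c5) ✓  (n1,c6) ✗  (n2,c2) ✓  (n2,c5) ✓  (n3,c1) ✗  (n3,c2) ✓  (n3,c3) ✓  (n3,c5) ✓  (n4,c1) ✗  (n4,c5) ✓  (n5,c3) ✓  (n5,c4) ✗  (n6,c2) ✓  (n6,c3) ✓  (n6,c5) ✓
Counterexamples (restrictor pairs failing the scope): 4.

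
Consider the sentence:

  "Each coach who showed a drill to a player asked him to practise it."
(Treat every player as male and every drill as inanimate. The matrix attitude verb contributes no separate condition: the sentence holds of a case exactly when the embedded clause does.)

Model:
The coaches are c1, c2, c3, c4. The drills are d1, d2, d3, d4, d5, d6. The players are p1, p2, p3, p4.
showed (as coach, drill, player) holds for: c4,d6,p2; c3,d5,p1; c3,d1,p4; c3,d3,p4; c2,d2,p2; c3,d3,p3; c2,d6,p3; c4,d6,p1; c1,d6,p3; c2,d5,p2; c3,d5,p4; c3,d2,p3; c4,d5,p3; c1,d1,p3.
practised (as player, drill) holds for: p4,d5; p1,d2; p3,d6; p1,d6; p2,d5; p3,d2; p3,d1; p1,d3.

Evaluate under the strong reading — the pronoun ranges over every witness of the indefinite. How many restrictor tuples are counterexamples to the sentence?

"him" takes "a player" as antecedent and "it" takes "a drill"; both are donkey pronouns co-varying with the restrictor.
Strong reading: for every (c,d,p) with showed(c,d,p), practised(p,d).
Restrictor triples: (c1,d1,p3)→practised(p3,d1) ✓  (c1,d6,p3)→practised(p3,d6) ✓  (c2,d2,p2)→practised(p2,d2) ✗  (c2,d5,p2)→practised(p2,d5) ✓  (c2,d6,p3)→practised(p3,d6) ✓  (c3,d1,p4)→practised(p4,d1) ✗  (c3,d2,p3)→practised(p3,d2) ✓  (c3,d3,p3)→practised(p3,d3) ✗  (c3,d3,p4)→practised(p4,d3) ✗  (c3,d5,p1)→practised(p1,d5) ✗  (c3,d5,p4)→practised(p4,d5) ✓  (c4,d5,p3)→practised(p3,d5) ✗  (c4,d6,p1)→practised(p1,d6) ✓  (c4,d6,p2)→practised(p2,d6) ✗
Counterexamples (restrictor triples failing the scope): 7.

7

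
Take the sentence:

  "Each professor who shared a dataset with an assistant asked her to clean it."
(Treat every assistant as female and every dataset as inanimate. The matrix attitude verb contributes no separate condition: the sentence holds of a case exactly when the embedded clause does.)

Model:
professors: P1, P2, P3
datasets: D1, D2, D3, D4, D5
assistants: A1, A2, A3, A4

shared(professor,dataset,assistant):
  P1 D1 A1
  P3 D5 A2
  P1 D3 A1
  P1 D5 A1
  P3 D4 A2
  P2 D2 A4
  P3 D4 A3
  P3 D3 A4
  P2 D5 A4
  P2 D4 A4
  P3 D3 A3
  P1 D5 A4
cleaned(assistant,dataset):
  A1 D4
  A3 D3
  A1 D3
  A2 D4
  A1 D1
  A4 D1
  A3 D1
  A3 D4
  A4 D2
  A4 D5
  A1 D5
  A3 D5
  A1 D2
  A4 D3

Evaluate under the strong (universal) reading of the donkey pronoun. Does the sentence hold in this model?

False

"her" takes "an assistant" as antecedent and "it" takes "a dataset"; both are donkey pronouns co-varying with the restrictor.
Strong reading: for every (p,d,a) with shared(p,d,a), cleaned(a,d).
Restrictor triples: (P1,D1,A1)→cleaned(A1,D1) ✓  (P1,D3,A1)→cleaned(A1,D3) ✓  (P1,D5,A1)→cleaned(A1,D5) ✓  (P1,D5,A4)→cleaned(A4,D5) ✓  (P2,D2,A4)→cleaned(A4,D2) ✓  (P2,D4,A4)→cleaned(A4,D4) ✗  (P2,D5,A4)→cleaned(A4,D5) ✓  (P3,D3,A3)→cleaned(A3,D3) ✓  (P3,D3,A4)→cleaned(A4,D3) ✓  (P3,D4,A2)→cleaned(A2,D4) ✓  (P3,D4,A3)→cleaned(A3,D4) ✓  (P3,D5,A2)→cleaned(A2,D5) ✗
Counterexample: (P2,D4,A4) — cleaned(A4,D4) does not hold.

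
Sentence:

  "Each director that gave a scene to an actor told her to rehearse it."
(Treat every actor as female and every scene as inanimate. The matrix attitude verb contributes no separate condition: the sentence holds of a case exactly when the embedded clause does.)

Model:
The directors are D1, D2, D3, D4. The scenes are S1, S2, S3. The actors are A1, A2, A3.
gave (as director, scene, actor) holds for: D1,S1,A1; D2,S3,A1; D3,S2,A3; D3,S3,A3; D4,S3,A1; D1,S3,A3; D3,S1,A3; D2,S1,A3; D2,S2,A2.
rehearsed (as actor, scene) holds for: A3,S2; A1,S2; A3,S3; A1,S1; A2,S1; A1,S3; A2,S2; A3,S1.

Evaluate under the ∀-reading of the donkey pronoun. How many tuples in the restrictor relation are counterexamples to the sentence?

"her" takes "an actor" as antecedent and "it" takes "a scene"; both are donkey pronouns co-varying with the restrictor.
Strong reading: for every (d,s,a) with gave(d,s,a), rehearsed(a,s).
Restrictor triples: (D1,S1,A1)→rehearsed(A1,S1) ✓  (D1,S3,A3)→rehearsed(A3,S3) ✓  (D2,S1,A3)→rehearsed(A3,S1) ✓  (D2,S2,A2)→rehearsed(A2,S2) ✓  (D2,S3,A1)→rehearsed(A1,S3) ✓  (D3,S1,A3)→rehearsed(A3,S1) ✓  (D3,S2,A3)→rehearsed(A3,S2) ✓  (D3,S3,A3)→rehearsed(A3,S3) ✓  (D4,S3,A1)→rehearsed(A1,S3) ✓
Counterexamples (restrictor triples failing the scope): 0.

0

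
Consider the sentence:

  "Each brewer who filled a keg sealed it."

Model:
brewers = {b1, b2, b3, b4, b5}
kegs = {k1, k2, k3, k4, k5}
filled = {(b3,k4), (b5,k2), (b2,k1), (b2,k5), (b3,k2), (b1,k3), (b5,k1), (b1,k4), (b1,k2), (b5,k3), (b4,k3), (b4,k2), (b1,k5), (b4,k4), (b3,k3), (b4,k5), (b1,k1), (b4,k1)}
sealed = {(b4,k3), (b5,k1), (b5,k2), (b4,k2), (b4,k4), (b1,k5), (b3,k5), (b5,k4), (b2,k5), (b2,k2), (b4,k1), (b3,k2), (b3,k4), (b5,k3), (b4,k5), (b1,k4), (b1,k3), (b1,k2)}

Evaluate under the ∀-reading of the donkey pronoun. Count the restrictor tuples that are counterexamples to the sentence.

3

"it" takes "a keg" as antecedent — a donkey pronoun bound across the clause boundary.
Strong reading: for every (b,k) with filled(b,k), sealed(b,k).
Restrictor pairs: (b1,k1) ✗  (b1,k2) ✓  (b1,k3) ✓  (b1,k4) ✓  (b1,k5) ✓  (b2,k1) ✗  (b2,k5) ✓  (b3,k2) ✓  (b3,k3) ✗  (b3,k4) ✓  (b4,k1) ✓  (b4,k2) ✓  (b4,k3) ✓  (b4,k4) ✓  (b4,k5) ✓  (b5,k1) ✓  (b5,k2) ✓  (b5,k3) ✓
Counterexamples (restrictor pairs failing the scope): 3.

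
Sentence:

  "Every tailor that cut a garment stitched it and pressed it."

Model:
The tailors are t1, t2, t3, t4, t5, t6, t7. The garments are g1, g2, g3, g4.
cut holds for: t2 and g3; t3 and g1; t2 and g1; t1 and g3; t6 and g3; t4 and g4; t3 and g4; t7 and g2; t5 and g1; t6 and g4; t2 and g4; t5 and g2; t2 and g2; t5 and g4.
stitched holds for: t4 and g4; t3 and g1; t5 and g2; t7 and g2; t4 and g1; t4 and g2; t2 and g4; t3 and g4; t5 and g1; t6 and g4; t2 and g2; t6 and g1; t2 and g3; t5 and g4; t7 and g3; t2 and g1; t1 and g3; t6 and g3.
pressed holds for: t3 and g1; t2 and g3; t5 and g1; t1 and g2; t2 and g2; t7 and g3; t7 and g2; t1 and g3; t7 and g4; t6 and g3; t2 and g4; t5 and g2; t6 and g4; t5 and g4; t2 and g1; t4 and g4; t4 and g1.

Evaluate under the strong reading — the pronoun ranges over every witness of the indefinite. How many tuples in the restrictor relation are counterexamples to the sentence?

"it" takes "a garment" as antecedent — a donkey pronoun bound across the clause boundary.
Strong reading: for every (t,g) with cut(t,g), stitched(t,g) ∧ pressed(t,g).
Restrictor pairs: (t1,g3) ✓  (t2,g1) ✓  (t2,g2) ✓  (t2,g3) ✓  (t2,g4) ✓  (t3,g1) ✓  (t3,g4) ✗  (t4,g4) ✓  (t5,g1) ✓  (t5,g2) ✓  (t5,g4) ✓  (t6,g3) ✓  (t6,g4) ✓  (t7,g2) ✓
Counterexamples (restrictor pairs failing the scope): 1.

1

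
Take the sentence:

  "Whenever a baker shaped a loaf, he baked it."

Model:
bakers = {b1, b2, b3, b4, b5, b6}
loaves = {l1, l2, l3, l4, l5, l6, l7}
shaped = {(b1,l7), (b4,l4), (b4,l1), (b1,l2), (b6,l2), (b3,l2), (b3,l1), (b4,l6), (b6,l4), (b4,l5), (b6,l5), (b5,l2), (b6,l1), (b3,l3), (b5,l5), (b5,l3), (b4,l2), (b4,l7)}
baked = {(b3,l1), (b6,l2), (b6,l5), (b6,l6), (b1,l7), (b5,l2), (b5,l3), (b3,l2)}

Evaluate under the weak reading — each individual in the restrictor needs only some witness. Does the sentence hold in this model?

"it" takes "a loaf" as antecedent — a donkey pronoun bound across the clause boundary.
Weak reading: every baker b with some shaped-loaf has at least one shaped-loaf l such that baked(b,l).
Per baker: b1:✓  b3:✓  b4:✗  b5:✓  b6:✓
b4 has no witness among its shaped-loaves.

False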